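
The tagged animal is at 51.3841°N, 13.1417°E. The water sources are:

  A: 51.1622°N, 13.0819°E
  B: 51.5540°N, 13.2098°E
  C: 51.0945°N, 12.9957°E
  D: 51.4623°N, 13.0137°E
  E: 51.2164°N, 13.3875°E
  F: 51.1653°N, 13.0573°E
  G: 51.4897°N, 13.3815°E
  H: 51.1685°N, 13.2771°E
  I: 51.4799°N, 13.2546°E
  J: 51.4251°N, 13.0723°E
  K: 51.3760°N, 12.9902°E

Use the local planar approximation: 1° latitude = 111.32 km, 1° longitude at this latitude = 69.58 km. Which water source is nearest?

J

Distances from 51.3841°N, 13.1417°E:
A: 25.0499 km
B: 19.4978 km
C: 33.8010 km
D: 12.4540 km
E: 25.3182 km
F: 25.0548 km
G: 20.4105 km
H: 25.7834 km
I: 13.2454 km
J: 6.6445 km
K: 10.5799 km
Minimum: J at 6.6445 km.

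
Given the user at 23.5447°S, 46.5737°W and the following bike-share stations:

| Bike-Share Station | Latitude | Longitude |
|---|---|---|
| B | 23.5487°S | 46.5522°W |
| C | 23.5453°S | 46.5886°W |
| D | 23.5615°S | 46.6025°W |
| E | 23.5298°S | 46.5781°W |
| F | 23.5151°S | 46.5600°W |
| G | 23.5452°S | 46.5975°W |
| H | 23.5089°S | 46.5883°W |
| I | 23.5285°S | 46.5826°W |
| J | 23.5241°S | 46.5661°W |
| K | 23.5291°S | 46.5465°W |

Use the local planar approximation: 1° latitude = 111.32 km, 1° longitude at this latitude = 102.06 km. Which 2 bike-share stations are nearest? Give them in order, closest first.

C, E

Distances from 23.5447°S, 46.5737°W:
B: √((-0.0040·111.32)² + (0.0215·102.06)²) = √(0.198274 + 4.814909) = 2.2390 km
C: √((-0.0006·111.32)² + (-0.0149·102.06)²) = √(0.004461 + 2.312510) = 1.5222 km
D: √((-0.0168·111.32)² + (-0.0288·102.06)²) = √(3.497558 + 8.639649) = 3.4838 km
E: √((0.0149·111.32)² + (-0.0044·102.06)²) = √(2.751180 + 0.201658) = 1.7184 km
F: √((0.0296·111.32)² + (0.0137·102.06)²) = √(10.857499 + 1.955025) = 3.5795 km
G: √((-0.0005·111.32)² + (-0.0238·102.06)²) = √(0.003098 + 5.900177) = 2.4297 km
H: √((0.0358·111.32)² + (-0.0146·102.06)²) = √(15.882265 + 2.220326) = 4.2547 km
I: √((0.0162·111.32)² + (-0.0089·102.06)²) = √(3.252194 + 0.825071) = 2.0192 km
J: √((0.0206·111.32)² + (0.0076·102.06)²) = √(5.258730 + 0.601642) = 2.4208 km
K: √((0.0156·111.32)² + (0.0272·102.06)²) = √(3.015752 + 7.706354) = 3.2745 km
Sorted: C (1.5222 km) < E (1.7184 km) < I (2.0192 km) < B (2.2390 km) < …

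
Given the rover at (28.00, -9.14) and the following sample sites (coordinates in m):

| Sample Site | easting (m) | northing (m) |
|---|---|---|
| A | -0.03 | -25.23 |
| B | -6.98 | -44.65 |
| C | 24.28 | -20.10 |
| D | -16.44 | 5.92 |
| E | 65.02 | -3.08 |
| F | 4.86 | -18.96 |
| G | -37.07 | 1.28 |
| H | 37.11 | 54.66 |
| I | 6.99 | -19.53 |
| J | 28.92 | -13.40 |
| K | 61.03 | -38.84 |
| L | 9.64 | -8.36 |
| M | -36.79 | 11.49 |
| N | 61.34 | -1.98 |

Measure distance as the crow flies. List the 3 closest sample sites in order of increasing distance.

Distances from (28.00, -9.14):
A: √((-28.03)² + (-16.09)²) = √(785.6809 + 258.8881) = 32.32 m
B: √((-34.98)² + (-35.51)²) = √(1223.6004 + 1260.9601) = 49.85 m
C: √((-3.72)² + (-10.96)²) = √(13.8384 + 120.1216) = 11.57 m
D: √((-44.44)² + (15.06)²) = √(1974.9136 + 226.8036) = 46.92 m
E: √((37.02)² + (6.06)²) = √(1370.4804 + 36.7236) = 37.51 m
F: √((-23.14)² + (-9.82)²) = √(535.4596 + 96.4324) = 25.14 m
G: √((-65.07)² + (10.42)²) = √(4234.1049 + 108.5764) = 65.90 m
H: √((9.11)² + (63.80)²) = √(82.9921 + 4070.4400) = 64.45 m
I: √((-21.01)² + (-10.39)²) = √(441.4201 + 107.9521) = 23.44 m
J: √((0.92)² + (-4.26)²) = √(0.8464 + 18.1476) = 4.36 m
K: √((33.03)² + (-29.70)²) = √(1090.9809 + 882.0900) = 44.42 m
L: √((-18.36)² + (0.78)²) = √(337.0896 + 0.6084) = 18.38 m
M: √((-64.79)² + (20.63)²) = √(4197.7441 + 425.5969) = 68.00 m
N: √((33.34)² + (7.16)²) = √(1111.5556 + 51.2656) = 34.10 m
Sorted: J (4.36 m) < C (11.57 m) < L (18.38 m) < I (23.44 m) < F (25.14 m) < …

J, C, L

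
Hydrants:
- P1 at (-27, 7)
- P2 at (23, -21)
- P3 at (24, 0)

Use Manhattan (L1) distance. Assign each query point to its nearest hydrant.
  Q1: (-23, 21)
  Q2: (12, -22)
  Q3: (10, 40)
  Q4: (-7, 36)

Q1→P1; Q2→P2; Q3→P3; Q4→P1

Q1 at (-23, 21):
  P1: 18
  P2: 88
  P3: 68
  → nearest: P1 (18)
Q2 at (12, -22):
  P1: 68
  P2: 12
  P3: 34
  → nearest: P2 (12)
Q3 at (10, 40):
  P1: 70
  P2: 74
  P3: 54
  → nearest: P3 (54)
Q4 at (-7, 36):
  P1: 49
  P2: 87
  P3: 67
  → nearest: P1 (49)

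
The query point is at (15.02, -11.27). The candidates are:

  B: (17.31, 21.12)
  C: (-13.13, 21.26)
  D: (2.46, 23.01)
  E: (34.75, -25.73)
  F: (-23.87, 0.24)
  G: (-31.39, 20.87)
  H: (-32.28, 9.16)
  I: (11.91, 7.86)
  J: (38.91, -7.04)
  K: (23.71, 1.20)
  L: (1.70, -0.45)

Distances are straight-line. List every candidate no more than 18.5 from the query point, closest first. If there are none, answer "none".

K, L

Distances from (15.02, -11.27):
B: √((2.29)² + (32.39)²) = √(5.2441 + 1049.1121) = 32.47
C: √((-28.15)² + (32.53)²) = √(792.4225 + 1058.2009) = 43.02
D: √((-12.56)² + (34.28)²) = √(157.7536 + 1175.1184) = 36.51
E: √((19.73)² + (-14.46)²) = √(389.2729 + 209.0916) = 24.46
F: √((-38.89)² + (11.51)²) = √(1512.4321 + 132.4801) = 40.56
G: √((-46.41)² + (32.14)²) = √(2153.8881 + 1032.9796) = 56.45
H: √((-47.30)² + (20.43)²) = √(2237.2900 + 417.3849) = 51.52
I: √((-3.11)² + (19.13)²) = √(9.6721 + 365.9569) = 19.38
J: √((23.89)² + (4.23)²) = √(570.7321 + 17.8929) = 24.26
K: √((8.69)² + (12.47)²) = √(75.5161 + 155.5009) = 15.20
L: √((-13.32)² + (10.82)²) = √(177.4224 + 117.0724) = 17.16
Threshold 18.5: K (15.20), L (17.16) are within range.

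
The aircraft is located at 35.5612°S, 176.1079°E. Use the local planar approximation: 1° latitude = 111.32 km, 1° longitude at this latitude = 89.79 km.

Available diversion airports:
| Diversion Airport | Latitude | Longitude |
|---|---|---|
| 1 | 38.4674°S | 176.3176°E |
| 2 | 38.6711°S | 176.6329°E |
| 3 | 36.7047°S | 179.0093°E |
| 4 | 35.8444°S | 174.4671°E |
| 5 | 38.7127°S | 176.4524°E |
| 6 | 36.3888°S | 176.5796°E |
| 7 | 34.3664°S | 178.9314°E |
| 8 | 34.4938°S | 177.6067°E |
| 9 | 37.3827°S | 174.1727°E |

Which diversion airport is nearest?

6

Distances from 35.5612°S, 176.1079°E:
1: √((-2.9062·111.32)² + (0.2097·89.79)²) = √(104664.015379 + 354.529848) = 324.0656 km
2: √((-3.1099·111.32)² + (0.5250·89.79)²) = √(119850.332718 + 2222.156030) = 349.3887 km
3: √((-1.1435·111.32)² + (2.9014·89.79)²) = √(16203.869363 + 67868.954105) = 289.9531 km
4: √((-0.2832·111.32)² + (-1.6408·89.79)²) = √(993.877579 + 21705.372220) = 150.6627 km
5: √((-3.1515·111.32)² + (0.3445·89.79)²) = √(123078.166592 + 956.829145) = 352.1860 km
6: √((-0.8276·111.32)² + (0.4717·89.79)²) = √(8487.647983 + 1793.856488) = 101.3978 km
7: √((1.1948·111.32)² + (2.8235·89.79)²) = √(17690.366202 + 64273.437442) = 286.2932 km
8: √((1.0674·111.32)² + (1.4988·89.79)²) = √(14118.897724 + 18111.036756) = 179.5270 km
9: √((-1.8215·111.32)² + (-1.9352·89.79)²) = √(41115.421466 + 30193.096415) = 267.0365 km
Minimum: 6 at 101.3978 km.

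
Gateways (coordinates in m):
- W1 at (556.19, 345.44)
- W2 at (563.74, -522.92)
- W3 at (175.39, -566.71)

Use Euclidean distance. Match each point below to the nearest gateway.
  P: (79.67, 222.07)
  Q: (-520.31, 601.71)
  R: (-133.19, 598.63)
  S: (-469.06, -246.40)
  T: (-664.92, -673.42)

P at (79.67, 222.07):
  W1: √((476.52)² + (123.37)²) = √(227071.3104 + 15220.1569) = 492.23 m
  W2: √((484.07)² + (-744.99)²) = √(234323.7649 + 555010.1001) = 888.44 m
  W3: √((95.72)² + (-788.78)²) = √(9162.3184 + 622173.8884) = 794.57 m
  → nearest: W1 (492.23 m)
Q at (-520.31, 601.71):
  W1: √((1076.50)² + (-256.27)²) = √(1158852.2500 + 65674.3129) = 1106.58 m
  W2: √((1084.05)² + (-1124.63)²) = √(1175164.4025 + 1264792.6369) = 1562.04 m
  W3: √((695.70)² + (-1168.42)²) = √(483998.4900 + 1365205.2964) = 1359.85 m
  → nearest: W1 (1106.58 m)
R at (-133.19, 598.63):
  W1: √((689.38)² + (-253.19)²) = √(475244.7844 + 64105.1761) = 734.40 m
  W2: √((696.93)² + (-1121.55)²) = √(485711.4249 + 1257874.4025) = 1320.45 m
  W3: √((308.58)² + (-1165.34)²) = √(95221.6164 + 1358017.3156) = 1205.50 m
  → nearest: W1 (734.40 m)
S at (-469.06, -246.40):
  W1: √((1025.25)² + (591.84)²) = √(1051137.5625 + 350274.5856) = 1183.81 m
  W2: √((1032.80)² + (-276.52)²) = √(1066675.8400 + 76463.3104) = 1069.18 m
  W3: √((644.45)² + (-320.31)²) = √(415315.8025 + 102598.4961) = 719.66 m
  → nearest: W3 (719.66 m)
T at (-664.92, -673.42):
  W1: √((1221.11)² + (1018.86)²) = √(1491109.6321 + 1038075.6996) = 1590.34 m
  W2: √((1228.66)² + (150.50)²) = √(1509605.3956 + 22650.2500) = 1237.84 m
  W3: √((840.31)² + (106.71)²) = √(706120.8961 + 11387.0241) = 847.06 m
  → nearest: W3 (847.06 m)

P→W1; Q→W1; R→W1; S→W3; T→W3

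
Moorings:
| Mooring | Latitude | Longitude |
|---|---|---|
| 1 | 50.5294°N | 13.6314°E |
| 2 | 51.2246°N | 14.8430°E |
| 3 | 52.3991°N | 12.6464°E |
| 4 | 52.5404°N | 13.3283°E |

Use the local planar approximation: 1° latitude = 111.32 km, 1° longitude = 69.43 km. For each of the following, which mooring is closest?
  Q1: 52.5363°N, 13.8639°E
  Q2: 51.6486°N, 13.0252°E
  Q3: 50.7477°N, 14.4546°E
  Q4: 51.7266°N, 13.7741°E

Q1 at 52.5363°N, 13.8639°E:
  1: √((-2.0069·111.32)² + (-0.2325·69.43)²) = √(49911.182720 + 260.579499) = 223.9905 km
  2: √((-1.3117·111.32)² + (0.9791·69.43)²) = √(21321.385988 + 4621.132613) = 161.0668 km
  3: √((-0.1372·111.32)² + (-1.2175·69.43)²) = √(233.267706 + 7145.494188) = 85.8997 km
  4: √((0.0041·111.32)² + (-0.5356·69.43)²) = √(0.208312 + 1382.851252) = 37.1895 km
  → nearest: 4 (37.1895 km)
Q2 at 51.6486°N, 13.0252°E:
  1: √((-1.1192·111.32)² + (0.6062·69.43)²) = √(15522.504638 + 1771.438970) = 131.5064 km
  2: √((-0.4240·111.32)² + (1.8178·69.43)²) = √(2227.809792 + 15928.927247) = 134.7469 km
  3: √((0.7505·111.32)² + (-0.3788·69.43)²) = √(6979.877305 + 691.694418) = 87.5875 km
  4: √((0.8918·111.32)² + (0.3031·69.43)²) = √(9855.560570 + 442.859743) = 101.4811 km
  → nearest: 3 (87.5875 km)
Q3 at 50.7477°N, 14.4546°E:
  1: √((-0.2183·111.32)² + (-0.8232·69.43)²) = √(590.546183 + 3266.668420) = 62.1065 km
  2: √((0.4769·111.32)² + (0.3884·69.43)²) = √(2818.389682 + 727.198163) = 59.5448 km
  3: √((1.6514·111.32)² + (-1.8082·69.43)²) = √(33794.883670 + 15761.126703) = 222.6118 km
  4: √((1.7927·111.32)² + (-1.1263·69.43)²) = √(39825.536251 + 6115.085009) = 214.3376 km
  → nearest: 2 (59.5448 km)
Q4 at 51.7266°N, 13.7741°E:
  1: √((-1.1972·111.32)² + (-0.1427·69.43)²) = √(17761.507013 + 98.161746) = 133.6401 km
  2: √((-0.5020·111.32)² + (1.0689·69.43)²) = √(3122.869453 + 5507.677275) = 92.9007 km
  3: √((0.6725·111.32)² + (-1.1277·69.43)²) = √(5604.423851 + 6130.296657) = 108.3269 km
  4: √((0.8138·111.32)² + (-0.4458·69.43)²) = √(8206.949600 + 958.019742) = 95.7338 km
  → nearest: 2 (92.9007 km)

Q1→4; Q2→3; Q3→2; Q4→2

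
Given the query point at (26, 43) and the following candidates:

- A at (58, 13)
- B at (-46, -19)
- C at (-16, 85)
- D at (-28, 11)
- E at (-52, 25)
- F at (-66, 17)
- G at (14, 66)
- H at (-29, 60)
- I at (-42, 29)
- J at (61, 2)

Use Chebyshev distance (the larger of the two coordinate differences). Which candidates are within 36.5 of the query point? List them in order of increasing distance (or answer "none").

G, A

Distances from (26, 43):
A: max(|32|, |-30|) = 32
B: max(|-72|, |-62|) = 72
C: max(|-42|, |42|) = 42
D: max(|-54|, |-32|) = 54
E: max(|-78|, |-18|) = 78
F: max(|-92|, |-26|) = 92
G: max(|-12|, |23|) = 23
H: max(|-55|, |17|) = 55
I: max(|-68|, |-14|) = 68
J: max(|35|, |-41|) = 41
Threshold 36.5: G (23), A (32) are within range.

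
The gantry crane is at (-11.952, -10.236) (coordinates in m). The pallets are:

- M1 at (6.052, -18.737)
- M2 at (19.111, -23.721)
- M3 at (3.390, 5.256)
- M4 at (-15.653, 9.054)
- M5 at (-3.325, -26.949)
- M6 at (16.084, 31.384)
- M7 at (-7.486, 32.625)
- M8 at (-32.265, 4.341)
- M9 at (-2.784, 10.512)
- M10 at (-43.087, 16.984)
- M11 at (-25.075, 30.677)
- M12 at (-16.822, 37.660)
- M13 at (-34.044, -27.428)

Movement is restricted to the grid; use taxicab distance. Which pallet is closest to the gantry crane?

Distances from (-11.952, -10.236):
M1: |18.004| + |-8.501| = 18.004 + 8.501 = 26.505 m
M2: |31.063| + |-13.485| = 31.063 + 13.485 = 44.548 m
M3: |15.342| + |15.492| = 15.342 + 15.492 = 30.834 m
M4: |-3.701| + |19.290| = 3.701 + 19.290 = 22.991 m
M5: |8.627| + |-16.713| = 8.627 + 16.713 = 25.340 m
M6: |28.036| + |41.620| = 28.036 + 41.620 = 69.656 m
M7: |4.466| + |42.861| = 4.466 + 42.861 = 47.327 m
M8: |-20.313| + |14.577| = 20.313 + 14.577 = 34.890 m
M9: |9.168| + |20.748| = 9.168 + 20.748 = 29.916 m
M10: |-31.135| + |27.220| = 31.135 + 27.220 = 58.355 m
M11: |-13.123| + |40.913| = 13.123 + 40.913 = 54.036 m
M12: |-4.870| + |47.896| = 4.870 + 47.896 = 52.766 m
M13: |-22.092| + |-17.192| = 22.092 + 17.192 = 39.284 m
Minimum: M4 at 22.991 m.

M4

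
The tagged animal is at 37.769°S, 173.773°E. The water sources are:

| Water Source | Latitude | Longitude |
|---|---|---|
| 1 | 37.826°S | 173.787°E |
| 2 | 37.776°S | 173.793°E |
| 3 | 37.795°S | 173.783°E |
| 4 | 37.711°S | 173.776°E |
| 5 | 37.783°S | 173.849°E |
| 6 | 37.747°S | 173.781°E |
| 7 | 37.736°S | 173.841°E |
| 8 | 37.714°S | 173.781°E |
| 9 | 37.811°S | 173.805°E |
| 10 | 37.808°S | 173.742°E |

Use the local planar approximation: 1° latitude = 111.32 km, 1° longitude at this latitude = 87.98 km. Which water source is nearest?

Distances from 37.769°S, 173.773°E:
1: 6.464 km
2: 1.924 km
3: 3.025 km
4: 6.462 km
5: 6.866 km
6: 2.548 km
7: 7.020 km
8: 6.163 km
9: 5.458 km
10: 5.127 km
Minimum: 2 at 1.924 km.

2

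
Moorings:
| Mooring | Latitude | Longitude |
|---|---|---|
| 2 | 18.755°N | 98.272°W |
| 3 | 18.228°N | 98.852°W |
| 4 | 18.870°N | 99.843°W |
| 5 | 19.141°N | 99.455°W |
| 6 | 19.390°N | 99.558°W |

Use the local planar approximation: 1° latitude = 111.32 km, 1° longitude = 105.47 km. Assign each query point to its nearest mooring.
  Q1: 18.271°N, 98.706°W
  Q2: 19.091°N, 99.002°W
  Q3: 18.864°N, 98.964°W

Q1 at 18.271°N, 98.706°W:
  2: 70.698 km
  3: 16.125 km
  4: 137.211 km
  5: 124.981 km
  6: 153.596 km
  → nearest: 3 (16.125 km)
Q2 at 19.091°N, 99.002°W:
  2: 85.598 km
  3: 97.363 km
  4: 92.049 km
  5: 48.101 km
  6: 67.429 km
  → nearest: 5 (48.101 km)
Q3 at 18.864°N, 98.964°W:
  2: 73.987 km
  3: 71.778 km
  4: 92.711 km
  5: 60.271 km
  6: 85.753 km
  → nearest: 5 (60.271 km)

Q1→3; Q2→5; Q3→5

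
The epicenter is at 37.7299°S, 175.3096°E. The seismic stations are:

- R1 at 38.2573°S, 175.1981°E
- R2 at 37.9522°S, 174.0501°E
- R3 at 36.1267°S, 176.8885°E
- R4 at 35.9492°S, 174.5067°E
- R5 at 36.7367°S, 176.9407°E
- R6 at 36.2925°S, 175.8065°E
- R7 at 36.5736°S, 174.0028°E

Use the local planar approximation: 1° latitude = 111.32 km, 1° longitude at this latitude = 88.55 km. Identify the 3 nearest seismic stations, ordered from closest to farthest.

R1, R2, R6

Distances from 37.7299°S, 175.3096°E:
R1: √((-0.5274·111.32)² + (-0.1115·88.55)²) = √(3446.883827 + 97.482547) = 59.5346 km
R2: √((-0.2223·111.32)² + (-1.2595·88.55)²) = √(612.386095 + 12438.656500) = 114.2412 km
R3: √((1.6032·111.32)² + (1.5789·88.55)²) = √(31850.906978 + 19547.282096) = 226.7117 km
R4: √((1.7807·111.32)² + (-0.8029·88.55)²) = √(39294.151271 + 5054.754259) = 210.5918 km
R5: √((0.9932·111.32)² + (1.6311·88.55)²) = √(12224.182276 + 20861.152914) = 181.8937 km
R6: √((1.4374·111.32)² + (0.4969·88.55)²) = √(25603.637889 + 1936.043560) = 165.9508 km
R7: √((1.1563·111.32)² + (-1.3068·88.55)²) = √(16568.662312 + 13390.456490) = 173.0870 km
Sorted: R1 (59.5346 km) < R2 (114.2412 km) < R6 (165.9508 km) < R7 (173.0870 km) < R5 (181.8937 km) < …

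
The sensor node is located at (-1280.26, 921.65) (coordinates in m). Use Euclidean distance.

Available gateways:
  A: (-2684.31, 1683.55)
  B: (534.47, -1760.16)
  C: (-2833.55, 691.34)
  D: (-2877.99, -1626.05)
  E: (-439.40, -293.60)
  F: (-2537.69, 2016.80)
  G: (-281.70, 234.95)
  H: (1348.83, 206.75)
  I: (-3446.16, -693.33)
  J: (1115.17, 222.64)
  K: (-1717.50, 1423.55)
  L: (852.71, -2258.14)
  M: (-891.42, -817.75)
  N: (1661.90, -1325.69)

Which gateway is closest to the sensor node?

Distances from (-1280.26, 921.65):
A: 1597.45 m
B: 3238.11 m
C: 1570.27 m
D: 3007.24 m
E: 1477.80 m
F: 1667.48 m
G: 1211.89 m
H: 2724.55 m
I: 2701.72 m
J: 2495.34 m
K: 665.64 m
L: 3828.92 m
M: 1782.33 m
N: 3702.28 m
Minimum: K at 665.64 m.

K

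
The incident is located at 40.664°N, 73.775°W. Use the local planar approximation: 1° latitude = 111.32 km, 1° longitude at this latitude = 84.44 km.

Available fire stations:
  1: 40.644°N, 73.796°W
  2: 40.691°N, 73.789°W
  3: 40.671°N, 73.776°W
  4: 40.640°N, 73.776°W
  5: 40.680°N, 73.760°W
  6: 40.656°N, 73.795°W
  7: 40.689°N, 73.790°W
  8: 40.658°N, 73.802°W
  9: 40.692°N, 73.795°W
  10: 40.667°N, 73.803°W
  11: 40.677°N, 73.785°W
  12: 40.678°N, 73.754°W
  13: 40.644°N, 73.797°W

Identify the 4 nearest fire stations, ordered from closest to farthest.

3, 11, 6, 5

Distances from 40.664°N, 73.775°W:
1: 2.846 km
2: 3.230 km
3: 0.784 km
4: 2.673 km
5: 2.186 km
6: 1.909 km
7: 3.058 km
8: 2.376 km
9: 3.545 km
10: 2.388 km
11: 1.675 km
12: 2.361 km
13: 2.900 km
Sorted: 3 (0.784 km) < 11 (1.675 km) < 6 (1.909 km) < 5 (2.186 km) < 12 (2.361 km) < 8 (2.376 km) < …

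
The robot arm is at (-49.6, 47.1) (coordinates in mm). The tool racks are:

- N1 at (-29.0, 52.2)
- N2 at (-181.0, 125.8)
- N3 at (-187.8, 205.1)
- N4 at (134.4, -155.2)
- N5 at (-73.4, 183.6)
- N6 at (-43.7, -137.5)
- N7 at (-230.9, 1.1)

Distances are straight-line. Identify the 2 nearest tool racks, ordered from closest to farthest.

N1, N5

Distances from (-49.6, 47.1):
N1: √((20.6)² + (5.1)²) = √(424.360 + 26.010) = 21.2 mm
N2: √((-131.4)² + (78.7)²) = √(17265.960 + 6193.690) = 153.2 mm
N3: √((-138.2)² + (158.0)²) = √(19099.240 + 24964.000) = 209.9 mm
N4: √((184.0)² + (-202.3)²) = √(33856.000 + 40925.290) = 273.5 mm
N5: √((-23.8)² + (136.5)²) = √(566.440 + 18632.250) = 138.6 mm
N6: √((5.9)² + (-184.6)²) = √(34.810 + 34077.160) = 184.7 mm
N7: √((-181.3)² + (-46.0)²) = √(32869.690 + 2116.000) = 187.0 mm
Sorted: N1 (21.2 mm) < N5 (138.6 mm) < N2 (153.2 mm) < N6 (184.7 mm) < …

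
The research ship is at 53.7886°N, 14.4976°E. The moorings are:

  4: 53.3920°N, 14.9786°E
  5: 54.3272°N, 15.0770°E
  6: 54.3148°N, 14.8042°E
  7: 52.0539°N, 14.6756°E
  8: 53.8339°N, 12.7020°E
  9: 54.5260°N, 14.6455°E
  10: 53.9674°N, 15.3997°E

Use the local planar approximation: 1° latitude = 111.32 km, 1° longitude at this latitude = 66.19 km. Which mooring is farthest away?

Distances from 53.7886°N, 14.4976°E:
4: 54.4316 km
5: 71.1730 km
6: 61.9924 km
7: 193.4659 km
8: 118.9577 km
9: 82.6690 km
10: 62.9401 km
Maximum: 7 at 193.4659 km.

7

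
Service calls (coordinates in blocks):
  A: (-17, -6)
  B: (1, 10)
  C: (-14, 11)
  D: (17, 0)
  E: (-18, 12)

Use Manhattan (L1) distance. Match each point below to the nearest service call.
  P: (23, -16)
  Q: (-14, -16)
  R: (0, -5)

P at (23, -16):
  A: |-40| + |10| = 40 + 10 = 50 blocks
  B: |-22| + |26| = 22 + 26 = 48 blocks
  C: |-37| + |27| = 37 + 27 = 64 blocks
  D: |-6| + |16| = 6 + 16 = 22 blocks
  E: |-41| + |28| = 41 + 28 = 69 blocks
  → nearest: D (22 blocks)
Q at (-14, -16):
  A: |-3| + |10| = 3 + 10 = 13 blocks
  B: |15| + |26| = 15 + 26 = 41 blocks
  C: |0| + |27| = 0 + 27 = 27 blocks
  D: |31| + |16| = 31 + 16 = 47 blocks
  E: |-4| + |28| = 4 + 28 = 32 blocks
  → nearest: A (13 blocks)
R at (0, -5):
  A: |-17| + |-1| = 17 + 1 = 18 blocks
  B: |1| + |15| = 1 + 15 = 16 blocks
  C: |-14| + |16| = 14 + 16 = 30 blocks
  D: |17| + |5| = 17 + 5 = 22 blocks
  E: |-18| + |17| = 18 + 17 = 35 blocks
  → nearest: B (16 blocks)

P→D; Q→A; R→B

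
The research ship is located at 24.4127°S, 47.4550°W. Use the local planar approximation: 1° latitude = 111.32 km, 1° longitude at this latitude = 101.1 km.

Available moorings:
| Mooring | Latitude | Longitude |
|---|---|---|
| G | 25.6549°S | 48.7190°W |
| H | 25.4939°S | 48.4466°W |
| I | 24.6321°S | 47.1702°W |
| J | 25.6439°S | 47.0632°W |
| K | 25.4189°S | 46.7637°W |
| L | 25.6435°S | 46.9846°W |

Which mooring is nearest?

I

Distances from 24.4127°S, 47.4550°W:
G: 188.2876 km
H: 156.6415 km
I: 37.7567 km
J: 142.6664 km
K: 132.0263 km
L: 145.0316 km
Minimum: I at 37.7567 km.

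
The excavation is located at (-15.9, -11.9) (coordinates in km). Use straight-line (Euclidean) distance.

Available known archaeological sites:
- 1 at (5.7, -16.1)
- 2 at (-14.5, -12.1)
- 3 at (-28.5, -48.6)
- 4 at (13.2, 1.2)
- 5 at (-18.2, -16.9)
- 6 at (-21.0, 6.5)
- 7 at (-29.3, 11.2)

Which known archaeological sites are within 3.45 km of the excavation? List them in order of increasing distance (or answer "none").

Distances from (-15.9, -11.9):
1: √((21.6)² + (-4.2)²) = √(466.560 + 17.640) = 22.0 km
2: √((1.4)² + (-0.2)²) = √(1.960 + 0.040) = 1.4 km
3: √((-12.6)² + (-36.7)²) = √(158.760 + 1346.890) = 38.8 km
4: √((29.1)² + (13.1)²) = √(846.810 + 171.610) = 31.9 km
5: √((-2.3)² + (-5.0)²) = √(5.290 + 25.000) = 5.5 km
6: √((-5.1)² + (18.4)²) = √(26.010 + 338.560) = 19.1 km
7: √((-13.4)² + (23.1)²) = √(179.560 + 533.610) = 26.7 km
Threshold 3.45 km: 2 (1.4 km) is within range.

2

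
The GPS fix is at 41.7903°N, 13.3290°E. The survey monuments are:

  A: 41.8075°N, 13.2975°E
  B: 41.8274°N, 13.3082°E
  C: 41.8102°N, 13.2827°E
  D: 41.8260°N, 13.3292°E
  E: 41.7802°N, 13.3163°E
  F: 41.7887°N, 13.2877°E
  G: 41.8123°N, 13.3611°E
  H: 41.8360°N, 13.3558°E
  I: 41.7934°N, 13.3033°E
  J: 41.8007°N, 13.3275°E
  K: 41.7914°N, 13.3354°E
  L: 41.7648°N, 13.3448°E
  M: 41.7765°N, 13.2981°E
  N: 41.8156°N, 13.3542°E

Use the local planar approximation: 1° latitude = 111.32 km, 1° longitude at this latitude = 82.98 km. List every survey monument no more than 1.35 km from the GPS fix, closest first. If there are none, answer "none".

Distances from 41.7903°N, 13.3290°E:
A: 3.2401 km
B: 4.4761 km
C: 4.4349 km
D: 3.9742 km
E: 1.5410 km
F: 3.4317 km
G: 3.6184 km
H: 5.5522 km
I: 2.1603 km
J: 1.1644 km
K: 0.5450 km
L: 3.1268 km
M: 2.9891 km
N: 3.5078 km
Threshold 1.35 km: K (0.5450 km), J (1.1644 km) are within range.

K, J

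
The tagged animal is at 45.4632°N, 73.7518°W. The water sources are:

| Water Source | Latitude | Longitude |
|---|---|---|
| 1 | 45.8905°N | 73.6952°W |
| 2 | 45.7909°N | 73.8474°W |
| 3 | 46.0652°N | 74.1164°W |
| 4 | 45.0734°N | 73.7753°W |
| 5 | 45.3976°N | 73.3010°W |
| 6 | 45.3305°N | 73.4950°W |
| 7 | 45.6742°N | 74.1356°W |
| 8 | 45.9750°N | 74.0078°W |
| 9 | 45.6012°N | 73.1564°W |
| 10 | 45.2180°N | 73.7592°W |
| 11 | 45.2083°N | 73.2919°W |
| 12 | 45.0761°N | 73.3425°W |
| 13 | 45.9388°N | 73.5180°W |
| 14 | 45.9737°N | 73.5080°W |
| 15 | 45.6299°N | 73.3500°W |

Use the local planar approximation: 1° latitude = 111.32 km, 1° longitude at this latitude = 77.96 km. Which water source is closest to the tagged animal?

6

Distances from 45.4632°N, 73.7518°W:
1: √((0.4273·111.32)² + (0.0566·77.96)²) = √(2262.622914 + 19.470474) = 47.7713 km
2: √((0.3277·111.32)² + (-0.0956·77.96)²) = √(1330.758590 + 55.546851) = 37.2331 km
3: √((0.6020·111.32)² + (-0.3646·77.96)²) = √(4490.961974 + 807.936055) = 72.7935 km
4: √((-0.3898·111.32)² + (-0.0235·77.96)²) = √(1882.912181 + 3.356444) = 43.4312 km
5: √((-0.0656·111.32)² + (0.4508·77.96)²) = √(53.327850 + 1235.126602) = 35.8950 km
6: √((-0.1327·111.32)² + (0.2568·77.96)²) = √(218.216829 + 400.805525) = 24.8802 km
7: √((0.2110·111.32)² + (-0.3838·77.96)²) = √(551.710572 + 895.269113) = 38.0392 km
8: √((0.5118·111.32)² + (-0.2560·77.96)²) = √(3245.988362 + 398.312184) = 60.3680 km
9: √((0.1380·111.32)² + (0.5954·77.96)²) = √(235.995960 + 2154.573537) = 48.8935 km
10: √((-0.2452·111.32)² + (-0.0074·77.96)²) = √(745.053273 + 0.332818) = 27.3018 km
11: √((-0.2549·111.32)² + (0.4599·77.96)²) = √(805.167184 + 1285.495261) = 45.7238 km
12: √((-0.3871·111.32)² + (0.4093·77.96)²) = √(1856.918051 + 1018.186068) = 53.6200 km
13: √((0.4756·111.32)² + (0.2338·77.96)²) = √(2803.045111 + 332.225279) = 55.9935 km
14: √((0.5105·111.32)² + (0.2438·77.96)²) = √(3229.519329 + 361.252668) = 59.9231 km
15: √((0.1667·111.32)² + (0.4018·77.96)²) = √(344.363882 + 981.213525) = 36.4085 km
Minimum: 6 at 24.8802 km.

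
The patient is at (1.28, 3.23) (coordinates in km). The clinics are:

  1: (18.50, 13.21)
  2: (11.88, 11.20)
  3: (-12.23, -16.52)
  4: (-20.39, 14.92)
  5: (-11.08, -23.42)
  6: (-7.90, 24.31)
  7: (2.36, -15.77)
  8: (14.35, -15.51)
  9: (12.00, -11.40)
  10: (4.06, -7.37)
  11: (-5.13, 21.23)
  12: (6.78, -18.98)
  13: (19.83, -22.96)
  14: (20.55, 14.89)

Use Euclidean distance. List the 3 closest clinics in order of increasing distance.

Distances from (1.28, 3.23):
1: 19.90 km
2: 13.26 km
3: 23.93 km
4: 24.62 km
5: 29.38 km
6: 22.99 km
7: 19.03 km
8: 22.85 km
9: 18.14 km
10: 10.96 km
11: 19.11 km
12: 22.88 km
13: 32.09 km
14: 22.52 km
Sorted: 10 (10.96 km) < 2 (13.26 km) < 9 (18.14 km) < 7 (19.03 km) < 11 (19.11 km) < …

10, 2, 9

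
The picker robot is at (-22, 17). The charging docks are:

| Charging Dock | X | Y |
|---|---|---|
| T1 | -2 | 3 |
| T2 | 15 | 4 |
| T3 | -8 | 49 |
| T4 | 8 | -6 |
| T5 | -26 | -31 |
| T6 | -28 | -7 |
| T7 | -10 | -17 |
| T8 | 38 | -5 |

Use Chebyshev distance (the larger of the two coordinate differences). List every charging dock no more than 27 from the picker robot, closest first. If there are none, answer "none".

T1, T6

Distances from (-22, 17):
T1: 20
T2: 37
T3: 32
T4: 30
T5: 48
T6: 24
T7: 34
T8: 60
Threshold 27: T1 (20), T6 (24) are within range.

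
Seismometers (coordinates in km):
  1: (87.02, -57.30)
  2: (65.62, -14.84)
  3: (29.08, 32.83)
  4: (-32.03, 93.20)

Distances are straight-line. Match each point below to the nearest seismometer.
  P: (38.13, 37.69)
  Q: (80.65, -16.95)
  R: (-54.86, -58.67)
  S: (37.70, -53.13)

P→3; Q→2; R→3; S→2

P at (38.13, 37.69):
  1: √((48.89)² + (-94.99)²) = √(2390.2321 + 9023.1001) = 106.83 km
  2: √((27.49)² + (-52.53)²) = √(755.7001 + 2759.4009) = 59.29 km
  3: √((-9.05)² + (-4.86)²) = √(81.9025 + 23.6196) = 10.27 km
  4: √((-70.16)² + (55.51)²) = √(4922.4256 + 3081.3601) = 89.46 km
  → nearest: 3 (10.27 km)
Q at (80.65, -16.95):
  1: √((6.37)² + (-40.35)²) = √(40.5769 + 1628.1225) = 40.85 km
  2: √((-15.03)² + (2.11)²) = √(225.9009 + 4.4521) = 15.18 km
  3: √((-51.57)² + (49.78)²) = √(2659.4649 + 2478.0484) = 71.68 km
  4: √((-112.68)² + (110.15)²) = √(12696.7824 + 12133.0225) = 157.57 km
  → nearest: 2 (15.18 km)
R at (-54.86, -58.67):
  1: √((141.88)² + (1.37)²) = √(20129.9344 + 1.8769) = 141.89 km
  2: √((120.48)² + (43.83)²) = √(14515.4304 + 1921.0689) = 128.20 km
  3: √((83.94)² + (91.50)²) = √(7045.9236 + 8372.2500) = 124.17 km
  4: √((22.83)² + (151.87)²) = √(521.2089 + 23064.4969) = 153.58 km
  → nearest: 3 (124.17 km)
S at (37.70, -53.13):
  1: √((49.32)² + (-4.17)²) = √(2432.4624 + 17.3889) = 49.50 km
  2: √((27.92)² + (38.29)²) = √(779.5264 + 1466.1241) = 47.39 km
  3: √((-8.62)² + (85.96)²) = √(74.3044 + 7389.1216) = 86.39 km
  4: √((-69.73)² + (146.33)²) = √(4862.2729 + 21412.4689) = 162.09 km
  → nearest: 2 (47.39 km)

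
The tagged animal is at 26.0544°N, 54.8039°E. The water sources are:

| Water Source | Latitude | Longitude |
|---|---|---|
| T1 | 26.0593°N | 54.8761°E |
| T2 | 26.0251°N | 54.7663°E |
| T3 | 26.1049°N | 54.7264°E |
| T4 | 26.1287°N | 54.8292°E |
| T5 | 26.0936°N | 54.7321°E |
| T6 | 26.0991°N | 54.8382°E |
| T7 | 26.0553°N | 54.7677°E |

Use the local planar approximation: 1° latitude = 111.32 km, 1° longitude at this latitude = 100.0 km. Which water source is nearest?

Distances from 26.0544°N, 54.8039°E:
T1: √((0.0049·111.32)² + (0.0722·100.0)²) = √(0.297535 + 52.128400) = 7.2406 km
T2: √((-0.0293·111.32)² + (-0.0376·100.0)²) = √(10.638530 + 14.137600) = 4.9776 km
T3: √((0.0505·111.32)² + (-0.0775·100.0)²) = √(31.603061 + 60.062500) = 9.5742 km
T4: √((0.0743·111.32)² + (0.0253·100.0)²) = √(68.410698 + 6.400900) = 8.6494 km
T5: √((0.0392·111.32)² + (-0.0718·100.0)²) = √(19.042262 + 51.552400) = 8.4021 km
T6: √((0.0447·111.32)² + (0.0343·100.0)²) = √(24.760616 + 11.764900) = 6.0436 km
T7: √((0.0009·111.32)² + (-0.0362·100.0)²) = √(0.010038 + 13.104400) = 3.6214 km
Minimum: T7 at 3.6214 km.

T7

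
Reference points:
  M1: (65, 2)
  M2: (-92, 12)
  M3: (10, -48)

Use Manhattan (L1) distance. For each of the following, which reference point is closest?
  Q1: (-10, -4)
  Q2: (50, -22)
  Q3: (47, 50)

Q1→M3; Q2→M1; Q3→M1

Q1 at (-10, -4):
  M1: |75| + |6| = 75 + 6 = 81
  M2: |-82| + |16| = 82 + 16 = 98
  M3: |20| + |-44| = 20 + 44 = 64
  → nearest: M3 (64)
Q2 at (50, -22):
  M1: |15| + |24| = 15 + 24 = 39
  M2: |-142| + |34| = 142 + 34 = 176
  M3: |-40| + |-26| = 40 + 26 = 66
  → nearest: M1 (39)
Q3 at (47, 50):
  M1: |18| + |-48| = 18 + 48 = 66
  M2: |-139| + |-38| = 139 + 38 = 177
  M3: |-37| + |-98| = 37 + 98 = 135
  → nearest: M1 (66)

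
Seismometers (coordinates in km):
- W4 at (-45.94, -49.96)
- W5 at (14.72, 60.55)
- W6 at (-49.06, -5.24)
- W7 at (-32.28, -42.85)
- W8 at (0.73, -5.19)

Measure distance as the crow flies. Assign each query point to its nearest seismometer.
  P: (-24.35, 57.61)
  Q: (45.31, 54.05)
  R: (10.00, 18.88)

P→W5; Q→W5; R→W8

P at (-24.35, 57.61):
  W4: √((-21.59)² + (-107.57)²) = √(466.1281 + 11571.3049) = 109.72 km
  W5: √((39.07)² + (2.94)²) = √(1526.4649 + 8.6436) = 39.18 km
  W6: √((-24.71)² + (-62.85)²) = √(610.5841 + 3950.1225) = 67.53 km
  W7: √((-7.93)² + (-100.46)²) = √(62.8849 + 10092.2116) = 100.77 km
  W8: √((25.08)² + (-62.80)²) = √(629.0064 + 3943.8400) = 67.62 km
  → nearest: W5 (39.18 km)
Q at (45.31, 54.05):
  W4: √((-91.25)² + (-104.01)²) = √(8326.5625 + 10818.0801) = 138.36 km
  W5: √((-30.59)² + (6.50)²) = √(935.7481 + 42.2500) = 31.27 km
  W6: √((-94.37)² + (-59.29)²) = √(8905.6969 + 3515.3041) = 111.45 km
  W7: √((-77.59)² + (-96.90)²) = √(6020.2081 + 9389.6100) = 124.14 km
  W8: √((-44.58)² + (-59.24)²) = √(1987.3764 + 3509.3776) = 74.14 km
  → nearest: W5 (31.27 km)
R at (10.00, 18.88):
  W4: √((-55.94)² + (-68.84)²) = √(3129.2836 + 4738.9456) = 88.70 km
  W5: √((4.72)² + (41.67)²) = √(22.2784 + 1736.3889) = 41.94 km
  W6: √((-59.06)² + (-24.12)²) = √(3488.0836 + 581.7744) = 63.80 km
  W7: √((-42.28)² + (-61.73)²) = √(1787.5984 + 3810.5929) = 74.82 km
  W8: √((-9.27)² + (-24.07)²) = √(85.9329 + 579.3649) = 25.79 km
  → nearest: W8 (25.79 km)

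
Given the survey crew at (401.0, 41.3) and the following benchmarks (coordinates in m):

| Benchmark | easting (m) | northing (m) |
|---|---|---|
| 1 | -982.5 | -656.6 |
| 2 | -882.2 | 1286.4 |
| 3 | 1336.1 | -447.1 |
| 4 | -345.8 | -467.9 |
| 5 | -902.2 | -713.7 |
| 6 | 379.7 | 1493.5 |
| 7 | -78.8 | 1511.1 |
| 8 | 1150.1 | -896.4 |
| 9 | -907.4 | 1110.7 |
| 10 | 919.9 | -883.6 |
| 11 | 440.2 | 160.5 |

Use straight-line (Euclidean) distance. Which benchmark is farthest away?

Distances from (401.0, 41.3):
1: √((-1383.5)² + (-697.9)²) = √(1914072.250 + 487064.410) = 1549.6 m
2: √((-1283.2)² + (1245.1)²) = √(1646602.240 + 1550274.010) = 1788.0 m
3: √((935.1)² + (-488.4)²) = √(874412.010 + 238534.560) = 1055.0 m
4: √((-746.8)² + (-509.2)²) = √(557710.240 + 259284.640) = 903.9 m
5: √((-1303.2)² + (-755.0)²) = √(1698330.240 + 570025.000) = 1506.1 m
6: √((-21.3)² + (1452.2)²) = √(453.690 + 2108884.840) = 1452.4 m
7: √((-479.8)² + (1469.8)²) = √(230208.040 + 2160312.040) = 1546.1 m
8: √((749.1)² + (-937.7)²) = √(561150.810 + 879281.290) = 1200.2 m
9: √((-1308.4)² + (1069.4)²) = √(1711910.560 + 1143616.360) = 1689.8 m
10: √((518.9)² + (-924.9)²) = √(269257.210 + 855440.010) = 1060.5 m
11: √((39.2)² + (119.2)²) = √(1536.640 + 14208.640) = 125.5 m
Maximum: 2 at 1788.0 m.

2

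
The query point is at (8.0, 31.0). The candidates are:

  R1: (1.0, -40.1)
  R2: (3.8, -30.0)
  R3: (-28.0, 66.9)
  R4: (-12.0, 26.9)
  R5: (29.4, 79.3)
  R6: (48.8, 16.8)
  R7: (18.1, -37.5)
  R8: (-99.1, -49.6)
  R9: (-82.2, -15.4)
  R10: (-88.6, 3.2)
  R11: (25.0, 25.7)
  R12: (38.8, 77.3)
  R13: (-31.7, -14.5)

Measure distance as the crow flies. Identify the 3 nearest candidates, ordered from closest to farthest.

Distances from (8.0, 31.0):
R1: √((-7.0)² + (-71.1)²) = √(49.000 + 5055.210) = 71.4
R2: √((-4.2)² + (-61.0)²) = √(17.640 + 3721.000) = 61.1
R3: √((-36.0)² + (35.9)²) = √(1296.000 + 1288.810) = 50.8
R4: √((-20.0)² + (-4.1)²) = √(400.000 + 16.810) = 20.4
R5: √((21.4)² + (48.3)²) = √(457.960 + 2332.890) = 52.8
R6: √((40.8)² + (-14.2)²) = √(1664.640 + 201.640) = 43.2
R7: √((10.1)² + (-68.5)²) = √(102.010 + 4692.250) = 69.2
R8: √((-107.1)² + (-80.6)²) = √(11470.410 + 6496.360) = 134.0
R9: √((-90.2)² + (-46.4)²) = √(8136.040 + 2152.960) = 101.4
R10: √((-96.6)² + (-27.8)²) = √(9331.560 + 772.840) = 100.5
R11: √((17.0)² + (-5.3)²) = √(289.000 + 28.090) = 17.8
R12: √((30.8)² + (46.3)²) = √(948.640 + 2143.690) = 55.6
R13: √((-39.7)² + (-45.5)²) = √(1576.090 + 2070.250) = 60.4
Sorted: R11 (17.8) < R4 (20.4) < R6 (43.2) < R3 (50.8) < R5 (52.8) < …

R11, R4, R6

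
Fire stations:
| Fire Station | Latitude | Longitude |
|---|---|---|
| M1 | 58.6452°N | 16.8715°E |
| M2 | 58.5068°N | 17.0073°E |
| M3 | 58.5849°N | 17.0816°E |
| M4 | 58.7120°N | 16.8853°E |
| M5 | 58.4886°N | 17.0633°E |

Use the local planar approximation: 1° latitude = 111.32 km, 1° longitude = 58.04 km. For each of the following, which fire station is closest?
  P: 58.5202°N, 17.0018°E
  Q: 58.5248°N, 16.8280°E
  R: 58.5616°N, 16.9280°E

P→M2; Q→M2; R→M2

P at 58.5202°N, 17.0018°E:
  M1: 15.8373 km
  M2: 1.5255 km
  M3: 8.5631 km
  M4: 22.3963 km
  M5: 5.0115 km
  → nearest: M2 (1.5255 km)
Q at 58.5248°N, 16.8280°E:
  M1: 13.6387 km
  M2: 10.5977 km
  M3: 16.1681 km
  M4: 21.1028 km
  M5: 14.2389 km
  → nearest: M2 (10.5977 km)
R at 58.5616°N, 16.9280°E:
  M1: 9.8672 km
  M2: 7.6418 km
  M3: 9.2846 km
  M4: 16.9250 km
  M5: 11.3006 km
  → nearest: M2 (7.6418 km)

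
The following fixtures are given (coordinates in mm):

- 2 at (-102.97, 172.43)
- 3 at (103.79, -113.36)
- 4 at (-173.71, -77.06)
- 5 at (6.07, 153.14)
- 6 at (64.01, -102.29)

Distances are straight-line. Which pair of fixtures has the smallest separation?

3 and 6

Pairwise distances:
2–3: √((206.76)² + (-285.79)²) = √(42749.6976 + 81675.9241) = 352.74 mm
2–4: √((-70.74)² + (-249.49)²) = √(5004.1476 + 62245.2601) = 259.32 mm
2–5: √((109.04)² + (-19.29)²) = √(11889.7216 + 372.1041) = 110.73 mm
2–6: √((166.98)² + (-274.72)²) = √(27882.3204 + 75471.0784) = 321.49 mm
3–4: √((-277.50)² + (36.30)²) = √(77006.2500 + 1317.6900) = 279.86 mm
3–5: √((-97.72)² + (266.50)²) = √(9549.1984 + 71022.2500) = 283.85 mm
3–6: √((-39.78)² + (11.07)²) = √(1582.4484 + 122.5449) = 41.29 mm
4–5: √((179.78)² + (230.20)²) = √(32320.8484 + 52992.0400) = 292.08 mm
4–6: √((237.72)² + (-25.23)²) = √(56510.7984 + 636.5529) = 239.06 mm
5–6: √((57.94)² + (-255.43)²) = √(3357.0436 + 65244.4849) = 261.92 mm
Closest pair: 3–6 at 41.29 mm.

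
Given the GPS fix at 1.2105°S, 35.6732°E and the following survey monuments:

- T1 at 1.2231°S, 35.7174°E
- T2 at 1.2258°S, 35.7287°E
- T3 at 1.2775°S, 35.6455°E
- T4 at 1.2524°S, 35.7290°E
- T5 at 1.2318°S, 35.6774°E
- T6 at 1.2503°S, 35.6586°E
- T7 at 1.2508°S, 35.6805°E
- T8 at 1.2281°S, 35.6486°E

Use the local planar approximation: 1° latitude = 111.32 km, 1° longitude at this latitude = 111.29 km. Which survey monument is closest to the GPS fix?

T5

Distances from 1.2105°S, 35.6732°E:
T1: √((-0.0126·111.32)² + (0.0442·111.29)²) = √(1.967377 + 24.196738) = 5.1151 km
T2: √((-0.0153·111.32)² + (0.0555·111.29)²) = √(2.900877 + 38.150326) = 6.4071 km
T3: √((-0.0670·111.32)² + (-0.0277·111.29)²) = √(55.628327 + 9.503243) = 8.0704 km
T4: √((-0.0419·111.32)² + (0.0558·111.29)²) = √(21.755769 + 38.563876) = 7.7666 km
T5: √((-0.0213·111.32)² + (0.0042·111.29)²) = √(5.622191 + 0.218480) = 2.4167 km
T6: √((-0.0398·111.32)² + (-0.0146·111.29)²) = √(19.629649 + 2.640086) = 4.7191 km
T7: √((-0.0403·111.32)² + (0.0073·111.29)²) = √(20.125955 + 0.660021) = 4.5592 km
T8: √((-0.0176·111.32)² + (-0.0246·111.29)²) = √(3.838590 + 7.495187) = 3.3666 km
Minimum: T5 at 2.4167 km.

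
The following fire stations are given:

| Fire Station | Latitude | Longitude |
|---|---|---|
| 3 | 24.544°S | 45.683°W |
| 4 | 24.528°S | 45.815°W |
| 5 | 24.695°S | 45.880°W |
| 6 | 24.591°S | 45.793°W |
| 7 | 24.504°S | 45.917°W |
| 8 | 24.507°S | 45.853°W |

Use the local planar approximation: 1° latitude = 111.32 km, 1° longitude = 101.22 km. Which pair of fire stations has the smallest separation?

4 and 8

Pairwise distances:
3–4: 13.479 km
3–5: 26.080 km
3–6: 12.302 km
3–7: 24.100 km
3–8: 17.693 km
4–5: 19.720 km
4–6: 7.358 km
4–7: 10.665 km
4–8: 4.501 km
5–6: 14.546 km
5–7: 21.589 km
5–8: 21.106 km
6–7: 15.853 km
6–8: 11.150 km
7–8: 6.487 km
Closest pair: 4–8 at 4.501 km.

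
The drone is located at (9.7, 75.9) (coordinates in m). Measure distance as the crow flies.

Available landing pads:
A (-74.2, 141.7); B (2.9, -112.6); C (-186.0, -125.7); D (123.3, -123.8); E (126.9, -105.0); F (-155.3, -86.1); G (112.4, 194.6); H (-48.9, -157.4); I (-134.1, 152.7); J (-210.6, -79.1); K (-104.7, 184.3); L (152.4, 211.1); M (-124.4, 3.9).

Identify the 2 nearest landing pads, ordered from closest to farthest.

Distances from (9.7, 75.9):
A: √((-83.9)² + (65.8)²) = √(7039.210 + 4329.640) = 106.6 m
B: √((-6.8)² + (-188.5)²) = √(46.240 + 35532.250) = 188.6 m
C: √((-195.7)² + (-201.6)²) = √(38298.490 + 40642.560) = 281.0 m
D: √((113.6)² + (-199.7)²) = √(12904.960 + 39880.090) = 229.7 m
E: √((117.2)² + (-180.9)²) = √(13735.840 + 32724.810) = 215.5 m
F: √((-165.0)² + (-162.0)²) = √(27225.000 + 26244.000) = 231.2 m
G: √((102.7)² + (118.7)²) = √(10547.290 + 14089.690) = 157.0 m
H: √((-58.6)² + (-233.3)²) = √(3433.960 + 54428.890) = 240.5 m
I: √((-143.8)² + (76.8)²) = √(20678.440 + 5898.240) = 163.0 m
J: √((-220.3)² + (-155.0)²) = √(48532.090 + 24025.000) = 269.4 m
K: √((-114.4)² + (108.4)²) = √(13087.360 + 11750.560) = 157.6 m
L: √((142.7)² + (135.2)²) = √(20363.290 + 18279.040) = 196.6 m
M: √((-134.1)² + (-72.0)²) = √(17982.810 + 5184.000) = 152.2 m
Sorted: A (106.6 m) < M (152.2 m) < G (157.0 m) < K (157.6 m) < …

A, M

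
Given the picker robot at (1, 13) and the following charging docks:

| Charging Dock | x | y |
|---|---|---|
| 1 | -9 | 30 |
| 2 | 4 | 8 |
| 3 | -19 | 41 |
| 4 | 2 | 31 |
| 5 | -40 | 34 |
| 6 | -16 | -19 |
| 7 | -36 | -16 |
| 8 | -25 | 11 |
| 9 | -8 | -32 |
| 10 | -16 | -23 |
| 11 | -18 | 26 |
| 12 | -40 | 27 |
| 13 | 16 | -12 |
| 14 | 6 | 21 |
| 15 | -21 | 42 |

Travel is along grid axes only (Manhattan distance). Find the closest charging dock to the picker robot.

Distances from (1, 13):
1: 27
2: 8
3: 48
4: 19
5: 62
6: 49
7: 66
8: 28
9: 54
10: 53
11: 32
12: 55
13: 40
14: 13
15: 51
Minimum: 2 at 8.

2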